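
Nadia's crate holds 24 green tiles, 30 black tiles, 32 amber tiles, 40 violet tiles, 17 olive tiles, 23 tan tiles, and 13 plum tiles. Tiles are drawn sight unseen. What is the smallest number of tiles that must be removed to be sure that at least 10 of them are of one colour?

64

By the pigeonhole principle, the 7 colours are the holes; the tiles drawn are the pigeons.
To avoid 10 of any one colour, the worst case takes at most 9 of each colour.
That gives 9 + 9 + 9 + 9 + 9 + 9 + 9 = 63 tiles with no colour reaching 10.
The next tile forces some colour to 10, so 63 + 1 = 64.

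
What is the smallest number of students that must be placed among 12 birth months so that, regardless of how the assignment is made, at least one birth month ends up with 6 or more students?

With 60 students one could put exactly 5 in each of the 12 birth months, and no birth month would reach 6.
By the pigeonhole principle, one more student must land in a birth month that already has 5, giving it 6.
So 12 × 5 + 1 = 61 students are required.

61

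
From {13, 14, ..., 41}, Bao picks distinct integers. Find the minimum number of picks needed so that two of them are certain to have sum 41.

A set avoiding the sum 41 can contain at most one of each pair {x, 41−x}, plus the 13 elements whose complement lies outside the range.
The integers 21, …, 41 (21 of them) are such a set: any two sum to at least 21+22 = 43 > 41.
Any 22nd integer completes one of the 8 pairs, so 22 choices force a sum of 41.

22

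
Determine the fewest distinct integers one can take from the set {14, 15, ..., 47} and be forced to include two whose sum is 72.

Group the elements by complementary pair {x, 72−x}: {25,47}, {26,46}, {27,45}, …, giving 11 two-element pairs, the single value 36 (it cannot pair with itself since the integers are distinct), and 11 integers whose partner 72−x falls outside [14,47].
Treating each of those 23 groups as a pigeonhole, one can pick one integer per group — 23 integers — with no two summing to 72.
The 24th integer lands in an occupied pair, forcing a sum of 72.

24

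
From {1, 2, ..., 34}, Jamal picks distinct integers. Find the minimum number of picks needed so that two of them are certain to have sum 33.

Group the elements by complementary pair {x, 33−x}: {1,32}, {2,31}, {3,30}, …, giving 16 two-element pairs and 2 integers whose partner 33−x falls outside [1,34].
Pigeonhole: treating each of those 18 groups as a pigeonhole, one can pick one integer per group — 18 integers — with no two summing to 33.
The 19th integer lands in an occupied pair, forcing a sum of 33.

19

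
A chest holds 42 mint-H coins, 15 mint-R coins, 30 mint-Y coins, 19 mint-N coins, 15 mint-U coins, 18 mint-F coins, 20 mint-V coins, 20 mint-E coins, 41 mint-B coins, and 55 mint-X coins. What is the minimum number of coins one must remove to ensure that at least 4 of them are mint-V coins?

In the worst case for collecting mint-V coins, every non-mint-V coin comes out first.
There are 42 + 15 + 30 + 19 + 15 + 18 + 20 + 41 + 55 = 255 non-mint-V coins altogether.
After those, each further coin must be mint-V, so 255 + 4 = 259 draws guarantee 4 mint-V coins.

259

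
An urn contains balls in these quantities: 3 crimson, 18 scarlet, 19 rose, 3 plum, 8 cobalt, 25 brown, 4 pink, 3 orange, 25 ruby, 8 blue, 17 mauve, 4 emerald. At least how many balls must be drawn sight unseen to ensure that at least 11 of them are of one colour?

84

Put each drawn ball into a box by colour. The largest draw with every box below 11 takes min(count, 10) from each colour; colours with fewer than 10 contribute all they have.
Σ min(cᵢ, 10) = 3 + 10 + 10 + 3 + 8 + 10 + 4 + 3 + 10 + 8 + 10 + 4 = 83.
Draw number 83 + 1 = 84 must push one box to 11.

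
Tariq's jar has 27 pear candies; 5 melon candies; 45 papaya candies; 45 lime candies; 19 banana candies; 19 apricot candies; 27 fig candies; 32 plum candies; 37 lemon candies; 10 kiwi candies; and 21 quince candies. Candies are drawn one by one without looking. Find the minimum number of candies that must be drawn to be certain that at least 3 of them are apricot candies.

In the worst case for collecting apricot candies, every non-apricot candy comes out first.
There are 27 + 5 + 45 + 45 + 19 + 27 + 32 + 37 + 10 + 21 = 268 non-apricot candies altogether.
After those, each further candy must be apricot, so 268 + 3 = 271 draws guarantee 3 apricot candies.

271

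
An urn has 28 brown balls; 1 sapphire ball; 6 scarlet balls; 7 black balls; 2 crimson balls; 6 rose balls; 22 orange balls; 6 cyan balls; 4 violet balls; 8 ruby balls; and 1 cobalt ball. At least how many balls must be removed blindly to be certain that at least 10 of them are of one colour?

60

Pigeonhole: put each drawn ball into a box by colour. The largest draw with every box below 10 takes min(count, 9) from each colour; colours with fewer than 9 contribute all they have.
Σ min(cᵢ, 9) = 9 + 1 + 6 + 7 + 2 + 6 + 9 + 6 + 4 + 8 + 1 = 59.
Draw number 59 + 1 = 60 must push one box to 10.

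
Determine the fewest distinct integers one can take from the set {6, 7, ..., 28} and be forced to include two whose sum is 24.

18

Group the elements by complementary pair {x, 24−x}: {6,18}, {7,17}, {8,16}, …, giving 6 two-element pairs, the single value 12 (it cannot pair with itself since the integers are distinct), and 10 integers whose partner 24−x falls outside [6,28].
By pigeonhole, treating each of those 17 groups as a pigeonhole, one can pick one integer per group — 17 integers — with no two summing to 24.
The 18th integer lands in an occupied pair, forcing a sum of 24.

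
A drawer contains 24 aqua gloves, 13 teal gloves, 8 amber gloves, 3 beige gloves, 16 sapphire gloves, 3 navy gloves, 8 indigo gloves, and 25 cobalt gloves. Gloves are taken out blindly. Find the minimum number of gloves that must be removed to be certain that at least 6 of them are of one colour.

By the pigeonhole principle, the 8 colours are the holes; the gloves drawn are the pigeons.
To avoid 6 of any one colour, the worst case takes at most 5 of each colour, or every glove of a colour that has fewer than 5.
That gives 5 + 5 + 5 + 3 + 5 + 3 + 5 + 5 = 36 gloves with no colour reaching 6.
The next glove forces some colour to 6, so 36 + 1 = 37.

37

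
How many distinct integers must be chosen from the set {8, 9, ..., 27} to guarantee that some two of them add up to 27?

A set avoiding the sum 27 can contain at most one of each pair {x, 27−x}, plus the 8 elements whose complement lies outside the range.
The integers 14, …, 27 (14 of them) are such a set: any two sum to at least 14+15 = 29 > 27.
By pigeonhole, any 15th integer completes one of the 6 pairs, so 15 choices force a sum of 27.

15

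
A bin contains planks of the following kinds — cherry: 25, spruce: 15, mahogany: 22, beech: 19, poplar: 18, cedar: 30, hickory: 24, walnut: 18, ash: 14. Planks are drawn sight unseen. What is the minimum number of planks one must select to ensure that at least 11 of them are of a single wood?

An adversary could hand out at most 10 planks per wood: 10 + 10 + 10 + 10 + 10 + 10 + 10 + 10 + 10 = 90 planks and still no wood has 11.
One more plank lands in a wood already at 10, so 91 draws are enough and 90 are not.

91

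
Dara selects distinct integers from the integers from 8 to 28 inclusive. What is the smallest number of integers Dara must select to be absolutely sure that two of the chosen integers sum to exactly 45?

16

A set avoiding the sum 45 can contain at most one of each pair {x, 45−x}, plus the 9 elements whose complement lies outside the range.
The integers 8, …, 22 (15 of them) are such a set: any two sum to at least 8+9 = 17 and at most 21+22 = 43 < 45.
Any 16th integer completes one of the 6 pairs, so 16 choices force a sum of 45.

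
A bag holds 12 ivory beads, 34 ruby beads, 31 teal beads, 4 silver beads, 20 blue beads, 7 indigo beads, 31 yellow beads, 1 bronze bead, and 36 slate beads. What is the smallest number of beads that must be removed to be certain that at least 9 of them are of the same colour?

61

By the pigeonhole principle, put each drawn bead into a box by colour. The largest draw with every box below 9 takes min(count, 8) from each colour; colours with fewer than 8 contribute all they have.
Σ min(cᵢ, 8) = 8 + 8 + 8 + 4 + 8 + 7 + 8 + 1 + 8 = 60.
Draw number 60 + 1 = 61 must push one box to 9.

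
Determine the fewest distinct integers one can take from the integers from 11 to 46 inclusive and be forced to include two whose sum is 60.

21

Two chosen integers sum to 60 exactly when both halves of some pair {x, 60−x} with 14 ≤ x ≤ 60−x ≤ 46 are chosen — 16 such pairs.
The remaining 4 elements (those with no distinct partner in range) can never complete a 60-sum, so the worst case takes all of them and one from each pair: 4 + 16 = 20.
By pigeonhole, the 21st integer has to be the second member of some pair, so 20 + 1 = 21.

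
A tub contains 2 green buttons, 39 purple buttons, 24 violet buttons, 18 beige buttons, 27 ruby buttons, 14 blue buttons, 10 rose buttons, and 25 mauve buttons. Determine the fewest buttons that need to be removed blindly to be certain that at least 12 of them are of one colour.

An adversary could hand out at most 11 buttons per colour (green, rose run out sooner): 2 + 11 + 11 + 11 + 11 + 11 + 10 + 11 = 78 buttons and still no colour has 12.
Pigeonhole: one more button lands in a colour already at 11, so 79 draws are enough and 78 are not.

79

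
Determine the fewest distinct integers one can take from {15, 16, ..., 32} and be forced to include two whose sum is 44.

12

Group the elements by complementary pair {x, 44−x}: {15,29}, {16,28}, {17,27}, …, giving 7 two-element pairs; the single value 22 (it cannot pair with itself since the integers are distinct); and 3 integers whose partner 44−x falls outside [15,32].
By the pigeonhole principle, treating each of those 11 groups as a pigeonhole, one can pick one integer per group — 11 integers — with no two summing to 44.
The 12th integer lands in an occupied pair, forcing a sum of 44.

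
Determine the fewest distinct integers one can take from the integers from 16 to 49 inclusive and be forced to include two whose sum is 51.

Two chosen integers sum to 51 exactly when both halves of some pair {x, 51−x} with 16 ≤ x ≤ 51−x ≤ 35 are chosen — 10 such pairs.
The remaining 14 elements (those with no distinct partner in range) can never complete a 51-sum, so the worst case takes all of them and one from each pair: 14 + 10 = 24.
The 25th integer has to be the second member of some pair, so 24 + 1 = 25.

25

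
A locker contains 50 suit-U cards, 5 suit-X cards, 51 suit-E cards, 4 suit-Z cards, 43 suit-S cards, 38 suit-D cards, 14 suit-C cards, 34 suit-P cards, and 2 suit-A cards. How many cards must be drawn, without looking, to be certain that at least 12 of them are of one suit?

78

Pigeonhole: put each drawn card into a box by suit. The largest draw with every box below 12 takes min(count, 11) from each suit; suits with fewer than 11 contribute all they have.
Σ min(cᵢ, 11) = 11 + 5 + 11 + 4 + 11 + 11 + 11 + 11 + 2 = 77.
Draw number 77 + 1 = 78 must push one box to 12.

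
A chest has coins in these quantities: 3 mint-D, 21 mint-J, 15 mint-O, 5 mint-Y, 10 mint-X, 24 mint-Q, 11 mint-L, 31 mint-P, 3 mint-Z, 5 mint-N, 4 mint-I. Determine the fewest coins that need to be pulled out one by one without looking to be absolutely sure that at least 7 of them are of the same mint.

The 11 mints are the holes; the coins drawn are the pigeons.
To avoid 7 of any one mint, the worst case takes at most 6 of each mint, or every coin of a mint that has fewer than 6.
That gives 3 + 6 + 6 + 5 + 6 + 6 + 6 + 6 + 3 + 5 + 4 = 56 coins with no mint reaching 7.
The next coin forces some mint to 7, so 56 + 1 = 57.

57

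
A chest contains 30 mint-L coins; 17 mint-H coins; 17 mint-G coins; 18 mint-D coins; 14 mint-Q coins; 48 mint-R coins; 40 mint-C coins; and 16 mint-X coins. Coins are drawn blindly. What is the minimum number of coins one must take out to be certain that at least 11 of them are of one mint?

81

An adversary could hand out at most 10 coins per mint: 10 + 10 + 10 + 10 + 10 + 10 + 10 + 10 = 80 coins and still no mint has 11.
One more coin lands in a mint already at 10, so 81 draws are enough and 80 are not.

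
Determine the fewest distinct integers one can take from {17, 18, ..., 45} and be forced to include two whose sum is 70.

Group the elements by complementary pair {x, 70−x}: {25,45}, {26,44}, {27,43}, …, giving 10 two-element pairs, the single value 35 (it cannot pair with itself since the integers are distinct), and 8 integers whose partner 70−x falls outside [17,45].
Treating each of those 19 groups as a pigeonhole, one can pick one integer per group — 19 integers — with no two summing to 70.
The 20th integer lands in an occupied pair, forcing a sum of 70.

20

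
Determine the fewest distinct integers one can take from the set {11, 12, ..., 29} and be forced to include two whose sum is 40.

11

A set avoiding the sum 40 can contain at most one of each pair {x, 40−x}, plus the 1 element equal to its own complement.
The integers 20, …, 29 (10 of them) are such a set: any two sum to at least 20+21 = 41 > 40.
By the pigeonhole principle, any 11th integer completes one of the 9 pairs, so 11 choices force a sum of 40.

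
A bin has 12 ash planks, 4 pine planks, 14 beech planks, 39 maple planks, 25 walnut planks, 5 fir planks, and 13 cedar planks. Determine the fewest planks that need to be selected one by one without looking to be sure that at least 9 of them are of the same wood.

50

An adversary could hand out at most 8 planks per wood (pine, fir run out sooner): 8 + 4 + 8 + 8 + 8 + 5 + 8 = 49 planks and still no wood has 9.
One more plank lands in a wood already at 8, so 50 draws are enough and 49 are not.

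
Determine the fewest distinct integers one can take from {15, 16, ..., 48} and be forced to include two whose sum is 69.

21

Two chosen integers sum to 69 exactly when both halves of some pair {x, 69−x} with 21 ≤ x ≤ 69−x ≤ 48 are chosen — 14 such pairs.
The remaining 6 elements (those with no distinct partner in range) can never complete a 69-sum, so the worst case takes all of them and one from each pair: 6 + 14 = 20.
Pigeonhole: the 21st integer has to be the second member of some pair, so 20 + 1 = 21.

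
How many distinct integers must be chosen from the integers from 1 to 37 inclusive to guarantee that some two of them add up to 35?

21

Group the elements by complementary pair {x, 35−x}: {1,34}, {2,33}, {3,32}, …, giving 17 two-element pairs and 3 integers whose partner 35−x falls outside [1,37].
Treating each of those 20 groups as a pigeonhole, one can pick one integer per group — 20 integers — with no two summing to 35.
The 21st integer lands in an occupied pair, forcing a sum of 35.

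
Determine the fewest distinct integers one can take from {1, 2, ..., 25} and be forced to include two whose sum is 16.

Two chosen integers sum to 16 exactly when both halves of some pair {x, 16−x} with 1 ≤ x ≤ 16−x ≤ 15 are chosen — 7 such pairs.
The remaining 11 elements (those with no distinct partner in range) can never complete a 16-sum, so the worst case takes all of them and one from each pair: 11 + 7 = 18.
By the pigeonhole principle, the 19th integer has to be the second member of some pair, so 18 + 1 = 19.

19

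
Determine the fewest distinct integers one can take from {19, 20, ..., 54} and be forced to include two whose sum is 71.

20

Two chosen integers sum to 71 exactly when both halves of some pair {x, 71−x} with 19 ≤ x ≤ 71−x ≤ 52 are chosen — 17 such pairs.
The remaining 2 elements (those with no distinct partner in range) can never complete a 71-sum, so the worst case takes all of them and one from each pair: 2 + 17 = 19.
The 20th integer has to be the second member of some pair, so 19 + 1 = 20.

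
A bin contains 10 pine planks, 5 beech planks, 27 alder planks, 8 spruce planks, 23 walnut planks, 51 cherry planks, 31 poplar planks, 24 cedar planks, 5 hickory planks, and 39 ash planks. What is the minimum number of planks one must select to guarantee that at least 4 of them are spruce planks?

In the worst case for collecting spruce planks, every non-spruce plank comes out first.
There are 10 + 5 + 27 + 23 + 51 + 31 + 24 + 5 + 39 = 215 non-spruce planks altogether.
After those, each further plank must be spruce, so 215 + 4 = 219 draws guarantee 4 spruce planks.

219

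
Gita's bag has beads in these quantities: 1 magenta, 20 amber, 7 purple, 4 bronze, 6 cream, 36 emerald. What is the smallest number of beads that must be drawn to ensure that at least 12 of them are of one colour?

41

The 6 colours are the holes; the beads drawn are the pigeons.
To avoid 12 of any one colour, the worst case takes at most 11 of each colour, or every bead of a colour that has fewer than 11.
That gives 1 + 11 + 7 + 4 + 6 + 11 = 40 beads with no colour reaching 12.
The next bead forces some colour to 12, so 40 + 1 = 41.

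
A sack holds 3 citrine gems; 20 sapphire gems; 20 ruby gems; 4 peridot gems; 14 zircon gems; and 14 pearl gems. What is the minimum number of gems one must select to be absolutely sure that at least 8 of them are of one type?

By pigeonhole, put each drawn gem into a box by type. The largest draw with every box below 8 takes min(count, 7) from each type; types with fewer than 7 contribute all they have.
Σ min(cᵢ, 7) = 3 + 7 + 7 + 4 + 7 + 7 = 35.
Draw number 35 + 1 = 36 must push one box to 8.

36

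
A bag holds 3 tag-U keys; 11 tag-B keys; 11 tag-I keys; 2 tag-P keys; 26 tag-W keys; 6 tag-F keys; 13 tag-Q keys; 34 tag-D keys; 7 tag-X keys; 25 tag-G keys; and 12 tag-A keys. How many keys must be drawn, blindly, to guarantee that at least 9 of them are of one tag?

75

The 11 tags are the holes; the keys drawn are the pigeons.
To avoid 9 of any one tag, the worst case takes at most 8 of each tag, or every key of a tag that has fewer than 8.
That gives 3 + 8 + 8 + 2 + 8 + 6 + 8 + 8 + 7 + 8 + 8 = 74 keys with no tag reaching 9.
The next key forces some tag to 9, so 74 + 1 = 75.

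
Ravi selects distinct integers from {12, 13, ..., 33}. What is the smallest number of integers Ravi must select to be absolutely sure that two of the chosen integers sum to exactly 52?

16

A set avoiding the sum 52 can contain at most one of each pair {x, 52−x}, plus the 8 elements whose complement lies outside the range or equal to its own complement.
The integers 12, …, 26 (15 of them) are such a set: any two sum to at least 12+13 = 25 and at most 25+26 = 51 < 52.
Pigeonhole: any 16th integer completes one of the 7 pairs, so 16 choices force a sum of 52.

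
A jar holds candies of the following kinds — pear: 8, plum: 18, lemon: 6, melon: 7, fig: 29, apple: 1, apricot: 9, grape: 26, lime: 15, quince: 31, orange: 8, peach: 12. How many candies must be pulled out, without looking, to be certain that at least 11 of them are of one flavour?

The 12 flavours are the holes; the candies drawn are the pigeons.
To avoid 11 of any one flavour, the worst case takes at most 10 of each flavour, or every candy of a flavour that has fewer than 10.
That gives 8 + 10 + 6 + 7 + 10 + 1 + 9 + 10 + 10 + 10 + 8 + 10 = 99 candies with no flavour reaching 11.
The next candy forces some flavour to 11, so 99 + 1 = 100.

100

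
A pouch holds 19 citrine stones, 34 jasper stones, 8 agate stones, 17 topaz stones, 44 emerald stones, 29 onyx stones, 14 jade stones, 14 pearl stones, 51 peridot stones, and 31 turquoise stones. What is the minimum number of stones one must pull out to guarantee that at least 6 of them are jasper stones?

233

In the worst case for collecting jasper stones, every non-jasper stone comes out first.
There are 19 + 8 + 17 + 44 + 29 + 14 + 14 + 51 + 31 = 227 non-jasper stones altogether.
After those, each further stone must be jasper, so 227 + 6 = 233 draws guarantee 6 jasper stones.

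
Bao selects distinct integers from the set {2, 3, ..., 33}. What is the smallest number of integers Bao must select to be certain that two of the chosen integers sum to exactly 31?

19

Two chosen integers sum to 31 exactly when both halves of some pair {x, 31−x} with 2 ≤ x ≤ 31−x ≤ 29 are chosen — 14 such pairs.
The remaining 4 elements (those with no distinct partner in range) can never complete a 31-sum, so the worst case takes all of them and one from each pair: 4 + 14 = 18.
The 19th integer has to be the second member of some pair, so 18 + 1 = 19.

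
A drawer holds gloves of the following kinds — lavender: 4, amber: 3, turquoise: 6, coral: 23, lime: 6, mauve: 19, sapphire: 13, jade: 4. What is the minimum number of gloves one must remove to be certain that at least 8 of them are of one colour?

45

An adversary could hand out at most 7 gloves per colour (5 colours run out sooner): 4 + 3 + 6 + 7 + 6 + 7 + 7 + 4 = 44 gloves and still no colour has 8.
Pigeonhole: one more glove lands in a colour already at 7, so 45 draws are enough and 44 are not.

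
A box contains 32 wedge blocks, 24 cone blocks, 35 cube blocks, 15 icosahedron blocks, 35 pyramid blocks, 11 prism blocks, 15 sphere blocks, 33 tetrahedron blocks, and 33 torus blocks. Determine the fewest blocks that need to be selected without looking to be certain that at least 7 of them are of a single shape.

Put each drawn block into a box by shape. The largest draw with every box below 7 takes min(count, 6) from each shape.
Σ min(cᵢ, 6) = 6 + 6 + 6 + 6 + 6 + 6 + 6 + 6 + 6 = 54.
Draw number 54 + 1 = 55 must push one box to 7.

55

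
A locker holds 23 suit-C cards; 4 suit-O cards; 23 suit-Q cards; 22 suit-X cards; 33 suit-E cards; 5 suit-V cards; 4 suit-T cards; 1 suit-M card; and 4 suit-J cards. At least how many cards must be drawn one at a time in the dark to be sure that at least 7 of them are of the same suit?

43

Put each drawn card into a box by suit. The largest draw with every box below 7 takes min(count, 6) from each suit; suits with fewer than 6 contribute all they have.
Σ min(cᵢ, 6) = 6 + 4 + 6 + 6 + 6 + 5 + 4 + 1 + 4 = 42.
Draw number 42 + 1 = 43 must push one box to 7.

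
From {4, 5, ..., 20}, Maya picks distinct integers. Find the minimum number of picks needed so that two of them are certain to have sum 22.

A set avoiding the sum 22 can contain at most one of each pair {x, 22−x}, plus the 3 elements whose complement lies outside the range or equal to its own complement.
The integers 11, …, 20 (10 of them) are such a set: any two sum to at least 11+12 = 23 > 22.
Pigeonhole: any 11th integer completes one of the 7 pairs, so 11 choices force a sum of 22.

11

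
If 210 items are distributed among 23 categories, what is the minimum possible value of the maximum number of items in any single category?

10

By pigeonhole, the 23 categories are the holes and the 210 items are the pigeons.
If every category held at most 9 items, the total would be at most 23 × 9 = 207, which is less than 210.
So some category holds at least ⌈210/23⌉ = 10 items.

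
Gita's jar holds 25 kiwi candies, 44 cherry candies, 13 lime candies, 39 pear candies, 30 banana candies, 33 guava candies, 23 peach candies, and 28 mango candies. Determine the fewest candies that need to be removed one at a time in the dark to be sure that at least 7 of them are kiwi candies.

217

In the worst case for collecting kiwi candies, every non-kiwi candy comes out first.
There are 44 + 13 + 39 + 30 + 33 + 23 + 28 = 210 non-kiwi candies altogether.
After those, each further candy must be kiwi, so 210 + 7 = 217 draws guarantee 7 kiwi candies.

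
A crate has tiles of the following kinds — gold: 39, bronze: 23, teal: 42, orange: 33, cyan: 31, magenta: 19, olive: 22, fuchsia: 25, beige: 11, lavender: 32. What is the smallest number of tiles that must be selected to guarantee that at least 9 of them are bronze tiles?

In the worst case for collecting bronze tiles, every non-bronze tile comes out first.
There are 39 + 42 + 33 + 31 + 19 + 22 + 25 + 11 + 32 = 254 non-bronze tiles altogether.
After those, each further tile must be bronze, so 254 + 9 = 263 draws guarantee 9 bronze tiles.

263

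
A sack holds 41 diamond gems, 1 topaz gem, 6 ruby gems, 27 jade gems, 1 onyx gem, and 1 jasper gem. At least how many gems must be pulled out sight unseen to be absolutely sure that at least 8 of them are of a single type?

The 6 types are the holes; the gems drawn are the pigeons.
To avoid 8 of any one type, the worst case takes at most 7 of each type, or every gem of a type that has fewer than 7.
That gives 7 + 1 + 6 + 7 + 1 + 1 = 23 gems with no type reaching 8.
The next gem forces some type to 8, so 23 + 1 = 24.

24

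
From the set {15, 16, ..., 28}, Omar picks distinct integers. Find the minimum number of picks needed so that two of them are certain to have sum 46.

Two chosen integers sum to 46 exactly when both halves of some pair {x, 46−x} with 18 ≤ x ≤ 46−x ≤ 28 are chosen — 5 such pairs.
The remaining 4 elements (those with no distinct partner in range) can never complete a 46-sum, so the worst case takes all of them and one from each pair: 4 + 5 = 9.
Pigeonhole: the 10th integer has to be the second member of some pair, so 9 + 1 = 10.

10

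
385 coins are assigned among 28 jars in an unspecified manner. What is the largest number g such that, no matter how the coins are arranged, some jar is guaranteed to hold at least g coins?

14

By the pigeonhole principle, the 28 jars are the holes and the 385 coins are the pigeons.
If every jar held at most 13 coins, the total would be at most 28 × 13 = 364, which is less than 385.
So some jar holds at least ⌈385/28⌉ = 14 coins.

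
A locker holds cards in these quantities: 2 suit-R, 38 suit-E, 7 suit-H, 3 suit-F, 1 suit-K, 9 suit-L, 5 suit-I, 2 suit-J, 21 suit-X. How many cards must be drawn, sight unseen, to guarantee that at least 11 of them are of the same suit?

Put each drawn card into a box by suit. The largest draw with every box below 11 takes min(count, 10) from each suit; suits with fewer than 10 contribute all they have.
Σ min(cᵢ, 10) = 2 + 10 + 7 + 3 + 1 + 9 + 5 + 2 + 10 = 49.
Draw number 49 + 1 = 50 must push one box to 11.

50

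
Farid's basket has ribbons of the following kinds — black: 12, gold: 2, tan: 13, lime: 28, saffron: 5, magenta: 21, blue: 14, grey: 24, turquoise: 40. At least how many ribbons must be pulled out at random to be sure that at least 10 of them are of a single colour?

Put each drawn ribbon into a box by colour. The largest draw with every box below 10 takes min(count, 9) from each colour; colours with fewer than 9 contribute all they have.
Σ min(cᵢ, 9) = 9 + 2 + 9 + 9 + 5 + 9 + 9 + 9 + 9 = 70.
Draw number 70 + 1 = 71 must push one box to 10.

71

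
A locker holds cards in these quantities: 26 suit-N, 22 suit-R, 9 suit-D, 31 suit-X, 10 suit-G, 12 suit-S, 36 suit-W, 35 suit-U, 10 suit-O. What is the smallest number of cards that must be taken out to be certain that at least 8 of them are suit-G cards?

In the worst case for collecting suit-G cards, every non-suit-G card comes out first.
There are 26 + 22 + 9 + 31 + 12 + 36 + 35 + 10 = 181 non-suit-G cards altogether.
After those, each further card must be suit-G, so 181 + 8 = 189 draws guarantee 8 suit-G cards.

189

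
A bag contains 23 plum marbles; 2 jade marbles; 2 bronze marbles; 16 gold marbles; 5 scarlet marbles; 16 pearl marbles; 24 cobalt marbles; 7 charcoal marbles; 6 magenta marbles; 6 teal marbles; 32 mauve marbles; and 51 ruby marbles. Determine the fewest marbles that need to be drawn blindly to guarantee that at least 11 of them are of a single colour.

89

Put each drawn marble into a box by colour. The largest draw with every box below 11 takes min(count, 10) from each colour; colours with fewer than 10 contribute all they have.
Σ min(cᵢ, 10) = 10 + 2 + 2 + 10 + 5 + 10 + 10 + 7 + 6 + 6 + 10 + 10 = 88.
Draw number 88 + 1 = 89 must push one box to 11.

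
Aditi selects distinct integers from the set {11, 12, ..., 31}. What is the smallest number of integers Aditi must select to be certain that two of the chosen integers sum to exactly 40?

13

A set avoiding the sum 40 can contain at most one of each pair {x, 40−x}, plus the 3 elements whose complement lies outside the range or equal to its own complement.
The integers 20, …, 31 (12 of them) are such a set: any two sum to at least 20+21 = 41 > 40.
By pigeonhole, any 13th integer completes one of the 9 pairs, so 13 choices force a sum of 40.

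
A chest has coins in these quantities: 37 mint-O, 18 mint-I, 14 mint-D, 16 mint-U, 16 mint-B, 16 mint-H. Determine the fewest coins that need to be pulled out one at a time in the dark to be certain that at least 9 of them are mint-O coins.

In the worst case for collecting mint-O coins, every non-mint-O coin comes out first.
There are 18 + 14 + 16 + 16 + 16 = 80 non-mint-O coins altogether.
After those, each further coin must be mint-O, so 80 + 9 = 89 draws guarantee 9 mint-O coins.

89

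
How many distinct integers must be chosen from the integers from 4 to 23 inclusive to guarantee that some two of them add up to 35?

15

A set avoiding the sum 35 can contain at most one of each pair {x, 35−x}, plus the 8 elements whose complement lies outside the range.
The integers 4, …, 17 (14 of them) are such a set: any two sum to at least 4+5 = 9 and at most 16+17 = 33 < 35.
Any 15th integer completes one of the 6 pairs, so 15 choices force a sum of 35.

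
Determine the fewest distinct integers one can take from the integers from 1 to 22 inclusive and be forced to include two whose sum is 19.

Two chosen integers sum to 19 exactly when both halves of some pair {x, 19−x} with 1 ≤ x ≤ 19−x ≤ 18 are chosen — 9 such pairs.
The remaining 4 elements (those with no distinct partner in range) can never complete a 19-sum, so the worst case takes all of them and one from each pair: 4 + 9 = 13.
By the pigeonhole principle, the 14th integer has to be the second member of some pair, so 13 + 1 = 14.

14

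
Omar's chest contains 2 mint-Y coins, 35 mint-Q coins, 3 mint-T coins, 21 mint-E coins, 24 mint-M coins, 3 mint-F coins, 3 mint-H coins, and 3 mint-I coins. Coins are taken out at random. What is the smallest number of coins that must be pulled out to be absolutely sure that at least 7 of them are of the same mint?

33

Pigeonhole: put each drawn coin into a box by mint. The largest draw with every box below 7 takes min(count, 6) from each mint; mints with fewer than 6 contribute all they have.
Σ min(cᵢ, 6) = 2 + 6 + 3 + 6 + 6 + 3 + 3 + 3 = 32.
Draw number 32 + 1 = 33 must push one box to 7.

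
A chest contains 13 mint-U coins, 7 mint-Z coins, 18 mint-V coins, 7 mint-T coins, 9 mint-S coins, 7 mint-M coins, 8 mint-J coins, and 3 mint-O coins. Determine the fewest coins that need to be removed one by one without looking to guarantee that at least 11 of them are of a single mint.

By pigeonhole, put each drawn coin into a box by mint. The largest draw with every box below 11 takes min(count, 10) from each mint; mints with fewer than 10 contribute all they have.
Σ min(cᵢ, 10) = 10 + 7 + 10 + 7 + 9 + 7 + 8 + 3 = 61.
Draw number 61 + 1 = 62 must push one box to 11.

62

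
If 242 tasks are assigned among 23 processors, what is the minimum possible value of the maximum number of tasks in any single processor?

By pigeonhole, the 23 processors are the holes and the 242 tasks are the pigeons.
If every processor held at most 10 tasks, the total would be at most 23 × 10 = 230, which is less than 242.
So some processor holds at least ⌈242/23⌉ = 11 tasks.

11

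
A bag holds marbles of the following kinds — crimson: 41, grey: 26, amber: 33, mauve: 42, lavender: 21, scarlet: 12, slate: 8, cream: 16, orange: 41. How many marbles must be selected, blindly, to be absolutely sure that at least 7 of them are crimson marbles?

206

In the worst case for collecting crimson marbles, every non-crimson marble comes out first.
There are 26 + 33 + 42 + 21 + 12 + 8 + 16 + 41 = 199 non-crimson marbles altogether.
After those, each further marble must be crimson, so 199 + 7 = 206 draws guarantee 7 crimson marbles.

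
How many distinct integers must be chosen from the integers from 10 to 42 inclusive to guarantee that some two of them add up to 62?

Two chosen integers sum to 62 exactly when both halves of some pair {x, 62−x} with 20 ≤ x ≤ 62−x ≤ 42 are chosen — 11 such pairs.
The remaining 11 elements (those with no distinct partner in range) can never complete a 62-sum, so the worst case takes all of them and one from each pair: 11 + 11 = 22.
By the pigeonhole principle, the 23rd integer has to be the second member of some pair, so 22 + 1 = 23.

23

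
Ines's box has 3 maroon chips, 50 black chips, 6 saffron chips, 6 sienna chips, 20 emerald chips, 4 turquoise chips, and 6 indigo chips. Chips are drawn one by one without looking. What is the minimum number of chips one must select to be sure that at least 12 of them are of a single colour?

An adversary could hand out at most 11 chips per colour (5 colours run out sooner): 3 + 11 + 6 + 6 + 11 + 4 + 6 = 47 chips and still no colour has 12.
By pigeonhole, one more chip lands in a colour already at 11, so 48 draws are enough and 47 are not.

48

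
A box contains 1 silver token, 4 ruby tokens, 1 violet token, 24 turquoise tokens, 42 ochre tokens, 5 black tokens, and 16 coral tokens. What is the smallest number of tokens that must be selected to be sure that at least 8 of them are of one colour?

An adversary could hand out at most 7 tokens per colour (4 colours run out sooner): 1 + 4 + 1 + 7 + 7 + 5 + 7 = 32 tokens and still no colour has 8.
One more token lands in a colour already at 7, so 33 draws are enough and 32 are not.

33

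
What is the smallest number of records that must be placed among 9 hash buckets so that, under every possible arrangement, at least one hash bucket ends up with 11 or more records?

With 90 records one could put exactly 10 in each of the 9 hash buckets, and no hash bucket would reach 11.
By the pigeonhole principle, one more record must land in a hash bucket that already has 10, giving it 11.
So 9 × 10 + 1 = 91 records are required.

91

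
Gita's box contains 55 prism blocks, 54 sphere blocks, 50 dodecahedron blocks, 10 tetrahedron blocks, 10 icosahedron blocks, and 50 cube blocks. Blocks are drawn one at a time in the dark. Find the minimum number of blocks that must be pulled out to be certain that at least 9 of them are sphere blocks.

In the worst case for collecting sphere blocks, every non-sphere block comes out first.
There are 55 + 50 + 10 + 10 + 50 = 175 non-sphere blocks altogether.
After those, each further block must be sphere, so 175 + 9 = 184 draws guarantee 9 sphere blocks.

184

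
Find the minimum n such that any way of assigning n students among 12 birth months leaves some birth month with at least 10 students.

With 108 students one could put exactly 9 in each of the 12 birth months, and no birth month would reach 10.
One more student must land in a birth month that already has 9, giving it 10.
So 12 × 9 + 1 = 109 students are required.

109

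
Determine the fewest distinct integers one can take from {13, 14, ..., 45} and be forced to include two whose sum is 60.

A set avoiding the sum 60 can contain at most one of each pair {x, 60−x}, plus the 3 elements whose complement lies outside the range or equal to its own complement.
The integers 13, …, 30 (18 of them) are such a set: any two sum to at least 13+14 = 27 and at most 29+30 = 59 < 60.
Any 19th integer completes one of the 15 pairs, so 19 choices force a sum of 60.

19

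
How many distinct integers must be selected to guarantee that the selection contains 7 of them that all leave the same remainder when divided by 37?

The 37 residue classes mod 37 are the pigeonholes.
With 222 integers one could put 6 in each residue class and have no class reach 7.
The 223rd integer pushes some class to 7, so 37·6 + 1 = 223.

223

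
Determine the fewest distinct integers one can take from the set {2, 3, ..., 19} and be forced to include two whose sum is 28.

Two chosen integers sum to 28 exactly when both halves of some pair {x, 28−x} with 9 ≤ x ≤ 28−x ≤ 19 are chosen — 5 such pairs.
The remaining 8 elements (those with no distinct partner in range) can never complete a 28-sum, so the worst case takes all of them and one from each pair: 8 + 5 = 13.
Pigeonhole: the 14th integer has to be the second member of some pair, so 13 + 1 = 14.

14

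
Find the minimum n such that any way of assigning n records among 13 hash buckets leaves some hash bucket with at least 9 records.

105

With 104 records one could put exactly 8 in each of the 13 hash buckets, and no hash bucket would reach 9.
By the pigeonhole principle, one more record must land in a hash bucket that already has 8, giving it 9.
So 13 × 8 + 1 = 105 records are required.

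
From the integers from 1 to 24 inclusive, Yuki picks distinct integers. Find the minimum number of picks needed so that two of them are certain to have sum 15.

18

Two chosen integers sum to 15 exactly when both halves of some pair {x, 15−x} with 1 ≤ x ≤ 15−x ≤ 14 are chosen — 7 such pairs.
The remaining 10 elements (those with no distinct partner in range) can never complete a 15-sum, so the worst case takes all of them and one from each pair: 10 + 7 = 17.
The 18th integer has to be the second member of some pair, so 17 + 1 = 18.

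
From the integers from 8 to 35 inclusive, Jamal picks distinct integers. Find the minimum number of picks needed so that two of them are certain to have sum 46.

17

A set avoiding the sum 46 can contain at most one of each pair {x, 46−x}, plus the 4 elements whose complement lies outside the range or equal to its own complement.
The integers 8, …, 23 (16 of them) are such a set: any two sum to at least 8+9 = 17 and at most 22+23 = 45 < 46.
Any 17th integer completes one of the 12 pairs, so 17 choices force a sum of 46.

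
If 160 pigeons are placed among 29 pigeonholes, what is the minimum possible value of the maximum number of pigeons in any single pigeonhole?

6

The 29 pigeonholes are the holes and the 160 pigeons are the pigeons.
If every pigeonhole held at most 5 pigeons, the total would be at most 29 × 5 = 145, which is less than 160.
So some pigeonhole holds at least ⌈160/29⌉ = 6 pigeons.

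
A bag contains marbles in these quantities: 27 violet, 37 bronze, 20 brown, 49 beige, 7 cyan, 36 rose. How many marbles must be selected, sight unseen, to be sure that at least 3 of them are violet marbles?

In the worst case for collecting violet marbles, every non-violet marble comes out first.
There are 37 + 20 + 49 + 7 + 36 = 149 non-violet marbles altogether.
After those, each further marble must be violet, so 149 + 3 = 152 draws guarantee 3 violet marbles.

152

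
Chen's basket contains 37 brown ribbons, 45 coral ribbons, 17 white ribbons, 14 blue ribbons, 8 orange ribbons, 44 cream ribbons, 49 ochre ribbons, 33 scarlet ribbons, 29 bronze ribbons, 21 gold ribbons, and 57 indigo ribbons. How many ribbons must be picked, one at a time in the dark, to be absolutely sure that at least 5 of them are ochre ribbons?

In the worst case for collecting ochre ribbons, every non-ochre ribbon comes out first.
There are 37 + 45 + 17 + 14 + 8 + 44 + 33 + 29 + 21 + 57 = 305 non-ochre ribbons altogether.
After those, each further ribbon must be ochre, so 305 + 5 = 310 draws guarantee 5 ochre ribbons.

310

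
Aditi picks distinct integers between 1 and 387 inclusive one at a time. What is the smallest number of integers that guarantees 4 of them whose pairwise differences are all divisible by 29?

Integers whose pairwise differences are multiples of 29 are exactly those sharing a remainder mod 29. By pigeonhole, the 29 residue classes mod 29 are the pigeonholes.
With 87 integers one could put 3 in each residue class and have no class reach 4.
The 88th integer pushes some class to 4, so 29·3 + 1 = 88.

88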